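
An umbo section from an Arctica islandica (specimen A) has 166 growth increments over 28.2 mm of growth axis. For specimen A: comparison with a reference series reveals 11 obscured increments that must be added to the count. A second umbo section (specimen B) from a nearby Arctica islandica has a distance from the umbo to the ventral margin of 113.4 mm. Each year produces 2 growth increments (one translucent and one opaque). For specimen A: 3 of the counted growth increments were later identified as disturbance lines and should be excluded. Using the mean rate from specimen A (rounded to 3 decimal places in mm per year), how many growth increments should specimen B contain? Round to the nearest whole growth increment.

Specimen A: after corrections the count is 166 − 3 + 11 = 174 growth increments.
Specimen A: dividing by 2 growth increments per year: 174 / 2 = 87 years.
A: Extension rate ≈ 28.2 / 87 = 0.324 mm per year.
Specimen B: 113.4 mm / 0.324 mm per year = 350.00 years; at 2 growth increments per year that is 350.00 × 2 ≈ 700 growth increments.

700 growth increments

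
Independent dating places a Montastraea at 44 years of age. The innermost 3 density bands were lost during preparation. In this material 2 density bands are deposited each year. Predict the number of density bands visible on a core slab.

85 density bands

44 years at 2 density bands per year gives 44 × 2 = 88 density bands.
Less the 3 uncaptured density bands: 88 − 3 = 85.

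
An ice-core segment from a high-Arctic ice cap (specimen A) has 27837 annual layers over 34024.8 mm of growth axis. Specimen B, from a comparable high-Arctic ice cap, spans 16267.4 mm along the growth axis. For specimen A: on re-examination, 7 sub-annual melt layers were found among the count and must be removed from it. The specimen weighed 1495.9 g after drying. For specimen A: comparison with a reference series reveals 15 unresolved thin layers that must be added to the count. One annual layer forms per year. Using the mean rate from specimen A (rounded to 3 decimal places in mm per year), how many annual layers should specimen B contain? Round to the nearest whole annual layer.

13312 annual layers

Specimen A: true annual layer count = 27837 − 7 + 15 = 27845.
A: 34024.8 mm over 27845 years gives 34024.8 / 27845 ≈ 1.222 mm per year.
Specimen B: 16267.4 mm / 1.222 mm per year = 13312.11 years ≈ 13312 annual layers.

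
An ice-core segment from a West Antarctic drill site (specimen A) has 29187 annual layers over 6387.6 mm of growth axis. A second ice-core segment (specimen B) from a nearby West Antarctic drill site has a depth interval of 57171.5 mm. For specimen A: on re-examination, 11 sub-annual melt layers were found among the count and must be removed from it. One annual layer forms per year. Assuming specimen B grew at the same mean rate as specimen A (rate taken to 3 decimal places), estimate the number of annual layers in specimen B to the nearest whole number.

261057 annual layers

Specimen A: after corrections the count is 29187 − 11 = 29176 annual layers.
A: 6387.6 mm over 29176 years gives 6387.6 / 29176 ≈ 0.219 mm/year.
Specimen B: 57171.5 mm / 0.219 mm per year = 261057.08 years ≈ 261057 annual layers.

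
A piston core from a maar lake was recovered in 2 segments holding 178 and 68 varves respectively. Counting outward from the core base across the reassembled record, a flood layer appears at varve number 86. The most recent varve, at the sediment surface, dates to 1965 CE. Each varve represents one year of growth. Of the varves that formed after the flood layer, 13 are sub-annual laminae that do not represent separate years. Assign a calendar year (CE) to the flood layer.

1818 CE

Total varves = 178 + 68 = 246.
246 − 86 = 160 varves lie beyond the flood layer toward the sediment surface.
160 − 13 false = 147 true varves after the flood layer.
1965 − 147 = 1818 CE.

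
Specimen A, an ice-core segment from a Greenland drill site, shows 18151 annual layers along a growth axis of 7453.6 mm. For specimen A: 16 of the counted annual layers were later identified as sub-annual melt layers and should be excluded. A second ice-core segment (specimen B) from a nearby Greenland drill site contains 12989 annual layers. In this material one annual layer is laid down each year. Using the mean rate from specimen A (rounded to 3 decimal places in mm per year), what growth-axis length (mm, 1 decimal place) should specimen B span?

Specimen A: correcting the raw count gives 18151 − 16 = 18135 true annual layers.
A: Mean rate = 7453.6 mm / 18135 years ≈ 0.411 mm per year.
Length of B = 0.411 × 12989 = 5338.5 mm.

5338.5 mm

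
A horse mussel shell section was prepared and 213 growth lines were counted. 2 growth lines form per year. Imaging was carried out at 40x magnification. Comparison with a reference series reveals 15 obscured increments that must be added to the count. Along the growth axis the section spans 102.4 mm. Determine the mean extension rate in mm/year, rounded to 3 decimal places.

0.898 mm/year

Correcting the raw count gives 213 + 15 = 228 true growth lines.
With 2 growth lines per year, 228 / 2 = 114 years.
Mean rate = 102.4 mm / 114 years ≈ 0.898 mm/year.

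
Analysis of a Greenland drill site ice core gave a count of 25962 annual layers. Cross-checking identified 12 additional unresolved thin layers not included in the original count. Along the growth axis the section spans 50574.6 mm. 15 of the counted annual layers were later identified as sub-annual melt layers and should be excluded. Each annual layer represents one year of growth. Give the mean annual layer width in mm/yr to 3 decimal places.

True annual layer count = 25962 − 15 + 12 = 25959.
Extension rate ≈ 50574.6 / 25959 = 1.948 mm/yr.

1.948 mm/yr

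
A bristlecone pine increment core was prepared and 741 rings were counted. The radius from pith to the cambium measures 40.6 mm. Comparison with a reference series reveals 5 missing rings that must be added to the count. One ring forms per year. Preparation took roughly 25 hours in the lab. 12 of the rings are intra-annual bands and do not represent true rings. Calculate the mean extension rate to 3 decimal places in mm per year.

After corrections the count is 741 − 12 + 5 = 734 rings.
Extension rate ≈ 40.6 / 734 = 0.055 mm per year.

0.055 mm per year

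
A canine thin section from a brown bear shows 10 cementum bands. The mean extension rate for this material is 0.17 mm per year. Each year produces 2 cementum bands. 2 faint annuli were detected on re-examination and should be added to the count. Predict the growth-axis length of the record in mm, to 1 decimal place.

True cementum band count = 10 + 2 = 12.
With 2 cementum bands per year, 12 / 2 = 6 years.
Length ≈ 0.17 × 6 = 1.0 mm.

1.0 mm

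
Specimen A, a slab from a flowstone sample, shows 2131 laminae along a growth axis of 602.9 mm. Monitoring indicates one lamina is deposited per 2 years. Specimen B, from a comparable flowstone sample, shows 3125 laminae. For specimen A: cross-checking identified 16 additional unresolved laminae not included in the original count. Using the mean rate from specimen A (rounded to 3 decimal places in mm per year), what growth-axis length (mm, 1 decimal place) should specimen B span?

Specimen A: after corrections the count is 2131 + 16 = 2147 laminae.
Specimen A: multiplying by 2 years per lamina: 2147 × 2 = 4294 years.
A: Extension rate ≈ 602.9 / 4294 = 0.140 mm per year.
Specimen B: multiplying by 2 years per lamina: 3125 × 2 = 6250 years. Length of B = 0.140 × 6250 = 875.0 mm.

875.0 mm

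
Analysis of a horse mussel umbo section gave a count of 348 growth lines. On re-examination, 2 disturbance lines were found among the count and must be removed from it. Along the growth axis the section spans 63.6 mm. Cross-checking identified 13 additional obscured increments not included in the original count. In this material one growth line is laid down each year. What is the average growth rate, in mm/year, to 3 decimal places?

After corrections the count is 348 − 2 + 13 = 359 growth lines.
63.6 mm over 359 years gives 63.6 / 359 ≈ 0.177 mm/year.

0.177 mm/year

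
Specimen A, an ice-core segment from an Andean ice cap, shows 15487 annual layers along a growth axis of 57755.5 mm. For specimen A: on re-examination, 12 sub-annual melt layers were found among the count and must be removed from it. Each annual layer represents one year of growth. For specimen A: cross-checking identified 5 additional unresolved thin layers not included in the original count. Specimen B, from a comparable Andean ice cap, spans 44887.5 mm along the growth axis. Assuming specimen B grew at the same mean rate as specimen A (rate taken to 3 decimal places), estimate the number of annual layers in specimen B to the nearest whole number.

Specimen A: after corrections the count is 15487 − 12 + 5 = 15480 annual layers.
A: Extension rate ≈ 57755.5 / 15480 = 3.731 mm per year.
For B, 44887.5 / 3.731 = 12030.96 years ≈ 12031 annual layers.

12031 annual layers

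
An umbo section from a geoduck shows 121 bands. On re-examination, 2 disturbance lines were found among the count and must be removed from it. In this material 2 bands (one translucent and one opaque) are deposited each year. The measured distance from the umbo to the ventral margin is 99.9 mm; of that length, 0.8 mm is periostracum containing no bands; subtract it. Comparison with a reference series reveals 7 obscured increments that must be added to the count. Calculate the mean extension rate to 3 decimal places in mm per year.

After corrections the count is 121 − 2 + 7 = 126 bands.
With 2 bands per year, 126 / 2 = 63 years.
Net length = 99.9 − 0.8 = 99.1 mm.
Extension rate ≈ 99.1 / 63 = 1.573 mm per year.

1.573 mm per year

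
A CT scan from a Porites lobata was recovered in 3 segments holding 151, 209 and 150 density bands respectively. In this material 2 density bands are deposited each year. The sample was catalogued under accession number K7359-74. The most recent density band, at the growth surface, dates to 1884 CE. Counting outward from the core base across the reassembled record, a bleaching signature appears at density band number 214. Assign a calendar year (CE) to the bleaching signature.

1736 CE

Total density bands = 151 + 209 + 150 = 510.
Between density band 214 and the growth surface there are 510 − 214 = 296 density bands.
296 density bands at 2 per year is 296 / 2 = 148 years.
The density band at the growth surface is 1884 CE, so the bleaching signature dates to 1884 − 148 = 1736 CE.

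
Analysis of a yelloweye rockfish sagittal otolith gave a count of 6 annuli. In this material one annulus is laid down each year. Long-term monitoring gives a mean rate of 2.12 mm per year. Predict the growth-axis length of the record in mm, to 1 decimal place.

The record spans 6 years at 2.12 mm per year.
Predicted length = 2.12 mm/year × 6 years = 12.7 mm.

12.7 mm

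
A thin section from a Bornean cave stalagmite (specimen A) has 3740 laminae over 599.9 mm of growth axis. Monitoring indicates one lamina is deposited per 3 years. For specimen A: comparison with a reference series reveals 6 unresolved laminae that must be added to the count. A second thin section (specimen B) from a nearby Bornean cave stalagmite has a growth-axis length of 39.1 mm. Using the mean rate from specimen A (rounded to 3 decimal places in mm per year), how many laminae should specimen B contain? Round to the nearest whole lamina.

246 laminae

Specimen A: correcting the raw count gives 3740 + 6 = 3746 true laminae.
Specimen A: multiplying by 3 years per lamina: 3746 × 3 = 11238 years.
A: Extension rate ≈ 599.9 / 11238 = 0.053 mm/year.
Specimen B: 39.1 mm / 0.053 mm per year = 737.74 years; at 3 years per lamina that is 737.74 / 3 ≈ 246 laminae.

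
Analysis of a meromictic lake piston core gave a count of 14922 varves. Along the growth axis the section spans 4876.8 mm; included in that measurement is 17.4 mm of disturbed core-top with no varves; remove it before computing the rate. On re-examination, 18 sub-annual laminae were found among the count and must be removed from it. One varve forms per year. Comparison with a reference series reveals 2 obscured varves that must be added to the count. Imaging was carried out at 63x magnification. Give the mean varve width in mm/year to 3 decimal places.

Adjusted count: 14922 − 18 + 2 = 14906 varves.
Net length = 4876.8 − 17.4 = 4859.4 mm.
Mean rate = 4859.4 mm / 14906 years ≈ 0.326 mm/year.

0.326 mm/year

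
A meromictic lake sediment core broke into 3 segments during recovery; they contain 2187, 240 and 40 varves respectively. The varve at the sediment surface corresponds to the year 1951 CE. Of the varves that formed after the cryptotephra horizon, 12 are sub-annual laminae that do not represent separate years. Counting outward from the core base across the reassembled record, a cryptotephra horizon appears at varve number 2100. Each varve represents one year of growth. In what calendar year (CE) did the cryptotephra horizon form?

Total varves = 2187 + 240 + 40 = 2467.
2467 − 2100 = 367 varves lie beyond the cryptotephra horizon toward the sediment surface.
Removing the 12 false varves leaves 367 − 12 = 355 true varves beyond the cryptotephra horizon.
1951 − 355 = 1596 CE.

1596 CE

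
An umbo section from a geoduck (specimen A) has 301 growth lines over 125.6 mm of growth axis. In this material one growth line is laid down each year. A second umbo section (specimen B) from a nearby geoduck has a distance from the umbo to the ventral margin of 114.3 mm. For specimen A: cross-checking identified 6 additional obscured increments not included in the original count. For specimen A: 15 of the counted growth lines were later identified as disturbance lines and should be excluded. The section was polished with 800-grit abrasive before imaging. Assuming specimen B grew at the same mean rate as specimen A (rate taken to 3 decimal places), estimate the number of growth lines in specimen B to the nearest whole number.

Specimen A: adjusted count: 301 − 15 + 6 = 292 growth lines.
A: Mean rate = 125.6 mm / 292 years ≈ 0.430 mm/year.
For B, 114.3 / 0.430 = 265.81 years ≈ 266 growth lines.

266 growth lines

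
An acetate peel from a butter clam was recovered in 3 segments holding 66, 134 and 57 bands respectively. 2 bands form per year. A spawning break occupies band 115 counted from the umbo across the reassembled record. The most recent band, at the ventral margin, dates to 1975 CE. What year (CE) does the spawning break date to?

Total bands = 66 + 134 + 57 = 257.
257 − 115 = 142 bands lie beyond the spawning break toward the ventral margin.
Dividing by 2 bands per year: 142 / 2 = 71 years.
1975 − 71 = 1904 CE.

1904 CE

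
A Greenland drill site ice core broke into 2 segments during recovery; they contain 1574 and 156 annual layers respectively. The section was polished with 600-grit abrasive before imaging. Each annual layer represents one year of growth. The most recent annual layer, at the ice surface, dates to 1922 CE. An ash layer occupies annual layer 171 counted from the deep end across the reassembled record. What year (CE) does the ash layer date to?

Total annual layers = 1574 + 156 = 1730.
The ash layer sits at annual layer 171 from the deep end, so 1730 − 171 = 1559 annual layers formed after it.
The annual layer at the ice surface is 1922 CE, so the ash layer dates to 1922 − 1559 = 363 CE.

363 CE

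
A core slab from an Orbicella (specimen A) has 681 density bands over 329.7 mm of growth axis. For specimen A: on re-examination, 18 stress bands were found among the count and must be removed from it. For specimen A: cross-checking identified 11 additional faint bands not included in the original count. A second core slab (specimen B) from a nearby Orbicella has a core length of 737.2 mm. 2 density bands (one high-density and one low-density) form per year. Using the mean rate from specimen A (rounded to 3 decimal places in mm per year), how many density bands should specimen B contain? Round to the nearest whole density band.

1508 density bands

Specimen A: correcting the raw count gives 681 − 18 + 11 = 674 true density bands.
Specimen A: with 2 density bands per year, 674 / 2 = 337 years.
A: Extension rate ≈ 329.7 / 337 = 0.978 mm per year.
Specimen B: 737.2 mm / 0.978 mm per year = 753.78 years; at 2 density bands per year that is 753.78 × 2 ≈ 1508 density bands.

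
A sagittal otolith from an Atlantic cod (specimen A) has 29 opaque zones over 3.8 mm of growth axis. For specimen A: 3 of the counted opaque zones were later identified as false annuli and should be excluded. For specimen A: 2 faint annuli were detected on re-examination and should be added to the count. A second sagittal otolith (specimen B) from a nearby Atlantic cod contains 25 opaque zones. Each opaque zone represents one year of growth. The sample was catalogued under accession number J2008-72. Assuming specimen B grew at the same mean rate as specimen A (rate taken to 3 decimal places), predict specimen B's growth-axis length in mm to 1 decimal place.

3.4 mm

Specimen A: correcting the raw count gives 29 − 3 + 2 = 28 true opaque zones.
A: Mean rate = 3.8 mm / 28 years ≈ 0.136 mm/yr.
Length of B = 0.136 × 25 = 3.4 mm.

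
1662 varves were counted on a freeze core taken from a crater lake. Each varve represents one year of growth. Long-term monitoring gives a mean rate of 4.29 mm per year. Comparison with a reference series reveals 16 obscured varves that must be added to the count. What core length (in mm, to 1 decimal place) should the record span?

After corrections the count is 1662 + 16 = 1678 varves.
Length ≈ 4.29 × 1678 = 7198.6 mm.

7198.6 mm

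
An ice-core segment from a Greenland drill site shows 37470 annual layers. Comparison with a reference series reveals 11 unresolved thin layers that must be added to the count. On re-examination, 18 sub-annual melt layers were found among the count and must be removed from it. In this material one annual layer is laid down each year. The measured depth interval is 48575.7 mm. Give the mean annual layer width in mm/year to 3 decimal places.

True annual layer count = 37470 − 18 + 11 = 37463.
Extension rate ≈ 48575.7 / 37463 = 1.297 mm/year.

1.297 mm/year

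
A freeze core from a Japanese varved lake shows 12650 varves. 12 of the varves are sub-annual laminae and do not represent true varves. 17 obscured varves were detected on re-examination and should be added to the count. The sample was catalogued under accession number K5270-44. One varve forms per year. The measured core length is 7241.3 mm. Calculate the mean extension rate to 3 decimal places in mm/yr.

0.572 mm/yr

Correcting the raw count gives 12650 − 12 + 17 = 12655 true varves.
7241.3 mm over 12655 years gives 7241.3 / 12655 ≈ 0.572 mm/yr.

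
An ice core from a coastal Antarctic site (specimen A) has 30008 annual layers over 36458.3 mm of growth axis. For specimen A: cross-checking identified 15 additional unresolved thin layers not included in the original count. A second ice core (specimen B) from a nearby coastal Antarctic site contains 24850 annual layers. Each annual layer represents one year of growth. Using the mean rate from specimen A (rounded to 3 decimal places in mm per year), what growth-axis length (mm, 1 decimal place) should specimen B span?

30167.9 mm

Specimen A: correcting the raw count gives 30008 + 15 = 30023 true annual layers.
A: Extension rate ≈ 36458.3 / 30023 = 1.214 mm/year.
For B, 1.214 mm/year × 24850 years = 30167.9 mm.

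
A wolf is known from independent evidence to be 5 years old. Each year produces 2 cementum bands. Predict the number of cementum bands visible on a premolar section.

Expected cementum bands: 5 × 2 = 10.
So 10 cementum bands should be present.

10 cementum bands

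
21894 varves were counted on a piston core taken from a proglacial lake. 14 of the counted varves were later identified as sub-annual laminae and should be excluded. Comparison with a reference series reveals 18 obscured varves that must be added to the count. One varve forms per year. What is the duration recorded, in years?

21898 years

Correcting the raw count gives 21894 − 14 + 18 = 21898 true varves.
One varve per year makes the duration 21898 years.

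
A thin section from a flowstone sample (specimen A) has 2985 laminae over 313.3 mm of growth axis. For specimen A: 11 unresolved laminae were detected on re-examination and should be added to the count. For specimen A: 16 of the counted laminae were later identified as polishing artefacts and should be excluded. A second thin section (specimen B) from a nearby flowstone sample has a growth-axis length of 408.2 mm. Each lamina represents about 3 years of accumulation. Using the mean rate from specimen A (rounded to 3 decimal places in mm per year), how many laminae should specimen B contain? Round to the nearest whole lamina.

Specimen A: after corrections the count is 2985 − 16 + 11 = 2980 laminae.
Specimen A: 2980 laminae at 3 years each span 2980 × 3 = 8940 years.
A: Mean rate = 313.3 mm / 8940 years ≈ 0.035 mm per year.
Specimen B: 408.2 mm / 0.035 mm per year = 11662.86 years; at 3 years per lamina that is 11662.86 / 3 ≈ 3888 laminae.

3888 laminae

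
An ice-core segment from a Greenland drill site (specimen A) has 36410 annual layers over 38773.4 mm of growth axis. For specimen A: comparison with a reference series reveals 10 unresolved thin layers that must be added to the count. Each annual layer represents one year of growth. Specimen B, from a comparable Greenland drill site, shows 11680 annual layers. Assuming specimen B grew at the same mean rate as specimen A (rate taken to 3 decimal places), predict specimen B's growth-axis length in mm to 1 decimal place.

Specimen A: after corrections the count is 36410 + 10 = 36420 annual layers.
A: Extension rate ≈ 38773.4 / 36420 = 1.065 mm/year.
For B, 1.065 mm/year × 11680 years = 12439.2 mm.

12439.2 mm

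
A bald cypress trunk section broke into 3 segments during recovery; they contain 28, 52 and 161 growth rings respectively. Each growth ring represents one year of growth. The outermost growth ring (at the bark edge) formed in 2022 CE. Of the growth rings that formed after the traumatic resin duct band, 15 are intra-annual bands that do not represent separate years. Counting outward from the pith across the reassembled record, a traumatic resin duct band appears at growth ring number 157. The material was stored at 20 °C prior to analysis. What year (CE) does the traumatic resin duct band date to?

Total growth rings = 28 + 52 + 161 = 241.
Between growth ring 157 and the bark edge there are 241 − 157 = 84 growth rings.
84 − 15 false = 69 true growth rings after the traumatic resin duct band.
2022 − 69 = 1953 CE.

1953 CE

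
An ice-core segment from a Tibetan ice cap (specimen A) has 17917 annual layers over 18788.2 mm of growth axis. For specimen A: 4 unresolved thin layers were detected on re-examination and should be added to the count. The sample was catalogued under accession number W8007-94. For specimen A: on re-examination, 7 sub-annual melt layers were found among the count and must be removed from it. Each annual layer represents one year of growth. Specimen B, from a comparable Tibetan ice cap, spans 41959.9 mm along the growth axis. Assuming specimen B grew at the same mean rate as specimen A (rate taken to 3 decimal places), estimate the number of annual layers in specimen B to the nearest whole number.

Specimen A: correcting the raw count gives 17917 − 7 + 4 = 17914 true annual layers.
A: Extension rate ≈ 18788.2 / 17914 = 1.049 mm/yr.
B spans 41959.9 / 1.049 = 39999.90 years ≈ 40000 annual layers.

40000 annual layers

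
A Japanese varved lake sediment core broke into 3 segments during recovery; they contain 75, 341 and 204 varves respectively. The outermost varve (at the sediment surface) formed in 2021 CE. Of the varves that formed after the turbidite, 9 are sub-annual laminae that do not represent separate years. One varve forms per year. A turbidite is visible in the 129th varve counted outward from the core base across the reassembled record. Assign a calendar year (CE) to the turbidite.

1539 CE

Total varves = 75 + 341 + 204 = 620.
The turbidite sits at varve 129 from the core base, so 620 − 129 = 491 varves formed after it.
Removing the 9 false varves leaves 491 − 9 = 482 true varves beyond the turbidite.
The varve at the sediment surface is 2021 CE, so the turbidite dates to 2021 − 482 = 1539 CE.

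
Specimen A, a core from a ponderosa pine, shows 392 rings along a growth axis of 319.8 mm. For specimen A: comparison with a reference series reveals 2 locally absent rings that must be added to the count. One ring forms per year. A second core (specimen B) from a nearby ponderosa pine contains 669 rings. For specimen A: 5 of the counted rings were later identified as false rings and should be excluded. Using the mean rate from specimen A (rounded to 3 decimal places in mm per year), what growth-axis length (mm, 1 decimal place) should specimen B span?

Specimen A: correcting the raw count gives 392 − 5 + 2 = 389 true rings.
A: Extension rate ≈ 319.8 / 389 = 0.822 mm/year.
B's length ≈ 0.822 × 669 = 549.9 mm.

549.9 mm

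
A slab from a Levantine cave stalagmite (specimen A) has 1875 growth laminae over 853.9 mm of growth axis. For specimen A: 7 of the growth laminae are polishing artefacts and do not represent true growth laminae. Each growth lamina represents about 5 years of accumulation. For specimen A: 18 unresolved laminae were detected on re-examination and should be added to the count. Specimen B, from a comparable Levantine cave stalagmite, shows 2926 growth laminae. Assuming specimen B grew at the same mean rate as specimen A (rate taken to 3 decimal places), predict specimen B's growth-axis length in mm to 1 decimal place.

Specimen A: true growth lamina count = 1875 − 7 + 18 = 1886.
Specimen A: multiplying by 5 years per growth lamina: 1886 × 5 = 9430 years.
A: Extension rate ≈ 853.9 / 9430 = 0.091 mm per year.
Specimen B: at 5 years per growth lamina, 2926 × 5 = 14630 years. For B, 0.091 mm/year × 14630 years = 1331.3 mm.

1331.3 mm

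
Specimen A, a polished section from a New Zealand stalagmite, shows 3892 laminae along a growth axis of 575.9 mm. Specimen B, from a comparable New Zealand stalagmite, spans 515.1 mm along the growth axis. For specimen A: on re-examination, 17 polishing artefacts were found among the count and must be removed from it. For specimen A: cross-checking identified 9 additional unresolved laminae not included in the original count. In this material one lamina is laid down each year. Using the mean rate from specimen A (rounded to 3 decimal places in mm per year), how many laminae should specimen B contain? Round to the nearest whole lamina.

3480 laminae

Specimen A: true lamina count = 3892 − 17 + 9 = 3884.
A: 575.9 mm over 3884 years gives 575.9 / 3884 ≈ 0.148 mm per year.
B spans 515.1 / 0.148 = 3480.41 years ≈ 3480 laminae.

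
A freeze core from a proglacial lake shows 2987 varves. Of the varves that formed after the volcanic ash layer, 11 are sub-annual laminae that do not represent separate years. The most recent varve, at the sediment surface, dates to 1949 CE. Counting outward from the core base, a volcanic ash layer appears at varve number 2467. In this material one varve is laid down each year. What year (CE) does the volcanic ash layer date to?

2987 − 2467 = 520 varves lie beyond the volcanic ash layer toward the sediment surface.
Excluding 11 false varves: 520 − 11 = 509.
The varve at the sediment surface is 1949 CE, so the volcanic ash layer dates to 1949 − 509 = 1440 CE.

1440 CE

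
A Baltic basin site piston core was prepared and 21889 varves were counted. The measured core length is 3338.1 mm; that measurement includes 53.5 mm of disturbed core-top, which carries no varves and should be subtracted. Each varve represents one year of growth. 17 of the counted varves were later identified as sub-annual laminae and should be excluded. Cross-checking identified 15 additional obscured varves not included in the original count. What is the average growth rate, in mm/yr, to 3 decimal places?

0.150 mm/yr

Correcting the raw count gives 21889 − 17 + 15 = 21887 true varves.
The growth record spans 3338.1 − 53.5 = 3284.6 mm.
Extension rate ≈ 3284.6 / 21887 = 0.150 mm/yr.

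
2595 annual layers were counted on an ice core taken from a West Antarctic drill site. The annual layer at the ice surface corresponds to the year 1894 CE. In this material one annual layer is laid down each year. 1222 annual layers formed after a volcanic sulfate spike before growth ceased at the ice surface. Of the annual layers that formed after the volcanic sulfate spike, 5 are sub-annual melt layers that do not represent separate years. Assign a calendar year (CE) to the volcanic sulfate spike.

677 CE

There are 1222 annual layers younger than the volcanic sulfate spike.
Excluding 5 false annual layers: 1222 − 5 = 1217.
1894 − 1217 = 677 CE.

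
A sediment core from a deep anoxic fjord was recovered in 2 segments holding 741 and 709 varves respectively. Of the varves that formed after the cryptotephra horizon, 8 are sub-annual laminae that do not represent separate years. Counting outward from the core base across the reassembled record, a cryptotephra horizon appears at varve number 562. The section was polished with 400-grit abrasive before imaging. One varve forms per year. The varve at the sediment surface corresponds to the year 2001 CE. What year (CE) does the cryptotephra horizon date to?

1121 CE

Total varves = 741 + 709 = 1450.
1450 − 562 = 888 varves lie beyond the cryptotephra horizon toward the sediment surface.
Excluding 8 false varves: 888 − 8 = 880.
The varve at the sediment surface is 2001 CE, so the cryptotephra horizon dates to 2001 − 880 = 1121 CE.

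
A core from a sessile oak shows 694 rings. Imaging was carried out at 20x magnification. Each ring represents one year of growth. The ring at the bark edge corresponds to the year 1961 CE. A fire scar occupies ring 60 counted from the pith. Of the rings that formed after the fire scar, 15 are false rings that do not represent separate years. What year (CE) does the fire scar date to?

The fire scar sits at ring 60 from the pith, so 694 − 60 = 634 rings formed after it.
Excluding 15 false rings: 634 − 15 = 619.
Counting back 619 years from 1961 CE places the fire scar in 1961 − 619 = 1342 CE.

1342 CE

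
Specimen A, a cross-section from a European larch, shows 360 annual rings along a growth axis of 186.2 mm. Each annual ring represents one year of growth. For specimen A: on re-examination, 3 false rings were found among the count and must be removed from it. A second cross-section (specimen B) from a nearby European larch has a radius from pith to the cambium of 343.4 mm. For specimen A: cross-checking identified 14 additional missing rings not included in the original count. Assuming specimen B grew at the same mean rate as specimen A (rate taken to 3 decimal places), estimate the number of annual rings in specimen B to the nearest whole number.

684 annual rings

Specimen A: after corrections the count is 360 − 3 + 14 = 371 annual rings.
A: 186.2 mm over 371 years gives 186.2 / 371 ≈ 0.502 mm per year.
B spans 343.4 / 0.502 = 684.06 years ≈ 684 annual rings.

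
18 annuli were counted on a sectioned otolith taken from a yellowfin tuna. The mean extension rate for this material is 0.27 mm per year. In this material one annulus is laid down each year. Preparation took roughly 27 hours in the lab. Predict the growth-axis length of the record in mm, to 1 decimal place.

4.9 mm

18 years of growth are recorded.
Length ≈ 0.27 × 18 = 4.9 mm.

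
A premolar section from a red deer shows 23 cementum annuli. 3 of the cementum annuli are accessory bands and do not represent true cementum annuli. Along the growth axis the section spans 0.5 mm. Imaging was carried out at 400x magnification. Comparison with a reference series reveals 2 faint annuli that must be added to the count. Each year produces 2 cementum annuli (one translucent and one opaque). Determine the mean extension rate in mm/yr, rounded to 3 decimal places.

0.045 mm/yr

After corrections the count is 23 − 3 + 2 = 22 cementum annuli.
With 2 cementum annuli per year, 22 / 2 = 11 years.
Mean rate = 0.5 mm / 11 years ≈ 0.045 mm/yr.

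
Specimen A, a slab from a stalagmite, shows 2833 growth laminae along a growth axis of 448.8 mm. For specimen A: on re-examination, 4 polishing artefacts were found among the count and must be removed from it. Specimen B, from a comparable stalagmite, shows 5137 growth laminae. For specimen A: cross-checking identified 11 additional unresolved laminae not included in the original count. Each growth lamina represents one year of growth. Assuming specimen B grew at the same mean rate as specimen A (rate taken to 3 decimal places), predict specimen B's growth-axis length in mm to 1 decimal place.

811.6 mm

Specimen A: correcting the raw count gives 2833 − 4 + 11 = 2840 true growth laminae.
A: 448.8 mm over 2840 years gives 448.8 / 2840 ≈ 0.158 mm per year.
For B, 0.158 mm/year × 5137 years = 811.6 mm.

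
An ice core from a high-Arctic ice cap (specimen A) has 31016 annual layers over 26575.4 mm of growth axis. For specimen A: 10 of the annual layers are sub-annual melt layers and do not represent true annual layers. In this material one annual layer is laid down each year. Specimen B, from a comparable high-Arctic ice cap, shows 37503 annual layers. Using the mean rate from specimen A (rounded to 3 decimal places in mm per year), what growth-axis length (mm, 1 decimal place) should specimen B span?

Specimen A: after corrections the count is 31016 − 10 = 31006 annual layers.
A: 26575.4 mm over 31006 years gives 26575.4 / 31006 ≈ 0.857 mm/yr.
Length of B = 0.857 × 37503 = 32140.1 mm.

32140.1 mm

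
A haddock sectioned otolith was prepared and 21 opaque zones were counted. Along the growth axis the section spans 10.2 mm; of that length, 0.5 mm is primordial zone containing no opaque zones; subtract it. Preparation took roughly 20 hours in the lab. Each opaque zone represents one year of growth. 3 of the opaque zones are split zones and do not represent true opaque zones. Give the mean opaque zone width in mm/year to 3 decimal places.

True opaque zone count = 21 − 3 = 18.
The growth record spans 10.2 − 0.5 = 9.7 mm.
9.7 mm over 18 years gives 9.7 / 18 ≈ 0.539 mm/year.

0.539 mm/year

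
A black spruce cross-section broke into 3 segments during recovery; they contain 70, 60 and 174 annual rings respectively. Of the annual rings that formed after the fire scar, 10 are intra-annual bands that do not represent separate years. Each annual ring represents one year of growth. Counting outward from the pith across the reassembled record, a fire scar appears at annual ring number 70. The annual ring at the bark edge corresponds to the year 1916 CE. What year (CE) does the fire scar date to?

1692 CE

Total annual rings = 70 + 60 + 174 = 304.
304 − 70 = 234 annual rings lie beyond the fire scar toward the bark edge.
Excluding 10 false annual rings: 234 − 10 = 224.
The annual ring at the bark edge is 1916 CE, so the fire scar dates to 1916 − 224 = 1692 CE.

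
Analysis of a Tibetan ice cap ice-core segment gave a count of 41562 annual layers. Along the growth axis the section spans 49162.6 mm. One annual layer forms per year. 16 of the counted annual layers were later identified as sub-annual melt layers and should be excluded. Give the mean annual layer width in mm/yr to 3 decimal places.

1.183 mm/yr

Adjusted count: 41562 − 16 = 41546 annual layers.
Mean rate = 49162.6 mm / 41546 years ≈ 1.183 mm/yr.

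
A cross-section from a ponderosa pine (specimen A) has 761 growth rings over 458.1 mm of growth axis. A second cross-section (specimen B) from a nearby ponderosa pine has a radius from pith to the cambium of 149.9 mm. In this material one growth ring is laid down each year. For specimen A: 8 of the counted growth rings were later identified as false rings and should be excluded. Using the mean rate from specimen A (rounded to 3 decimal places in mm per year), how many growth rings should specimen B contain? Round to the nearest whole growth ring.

Specimen A: correcting the raw count gives 761 − 8 = 753 true growth rings.
A: Extension rate ≈ 458.1 / 753 = 0.608 mm per year.
For B, 149.9 / 0.608 = 246.55 years ≈ 247 growth rings.

247 growth rings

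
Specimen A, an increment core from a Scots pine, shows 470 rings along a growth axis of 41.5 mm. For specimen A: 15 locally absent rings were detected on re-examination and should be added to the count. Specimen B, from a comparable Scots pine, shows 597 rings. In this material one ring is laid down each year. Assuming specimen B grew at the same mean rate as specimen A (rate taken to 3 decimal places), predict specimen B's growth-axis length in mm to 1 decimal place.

51.3 mm

Specimen A: adjusted count: 470 + 15 = 485 rings.
A: 41.5 mm over 485 years gives 41.5 / 485 ≈ 0.086 mm/year.
Length of B = 0.086 × 597 = 51.3 mm.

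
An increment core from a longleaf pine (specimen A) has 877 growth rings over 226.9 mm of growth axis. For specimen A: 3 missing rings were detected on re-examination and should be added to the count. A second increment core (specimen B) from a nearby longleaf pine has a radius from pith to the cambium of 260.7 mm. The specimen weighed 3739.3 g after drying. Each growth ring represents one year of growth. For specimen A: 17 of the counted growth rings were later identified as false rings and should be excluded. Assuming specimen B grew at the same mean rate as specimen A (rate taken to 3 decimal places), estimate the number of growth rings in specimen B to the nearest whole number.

Specimen A: true growth ring count = 877 − 17 + 3 = 863.
A: Mean rate = 226.9 mm / 863 years ≈ 0.263 mm/year.
For B, 260.7 / 0.263 = 991.25 years ≈ 991 growth rings.

991 growth rings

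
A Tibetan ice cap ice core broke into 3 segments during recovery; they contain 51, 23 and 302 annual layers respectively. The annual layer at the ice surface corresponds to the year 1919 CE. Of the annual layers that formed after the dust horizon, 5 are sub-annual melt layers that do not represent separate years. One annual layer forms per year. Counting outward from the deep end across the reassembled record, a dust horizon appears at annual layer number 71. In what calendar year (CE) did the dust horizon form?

1619 CE

Total annual layers = 51 + 23 + 302 = 376.
376 − 71 = 305 annual layers lie beyond the dust horizon toward the ice surface.
305 − 5 false = 300 true annual layers after the dust horizon.
Counting back 300 years from 1919 CE places the dust horizon in 1919 − 300 = 1619 CE.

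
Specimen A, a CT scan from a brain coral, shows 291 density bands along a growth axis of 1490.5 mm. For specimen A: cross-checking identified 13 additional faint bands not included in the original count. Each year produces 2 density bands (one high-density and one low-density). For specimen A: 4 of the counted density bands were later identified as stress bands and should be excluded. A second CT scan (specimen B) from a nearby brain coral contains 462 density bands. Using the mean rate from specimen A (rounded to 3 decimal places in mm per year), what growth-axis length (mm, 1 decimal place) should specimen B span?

Specimen A: adjusted count: 291 − 4 + 13 = 300 density bands.
Specimen A: dividing by 2 density bands per year: 300 / 2 = 150 years.
A: Extension rate ≈ 1490.5 / 150 = 9.937 mm/year.
Specimen B: with 2 density bands per year, 462 / 2 = 231 years. Length of B = 9.937 × 231 = 2295.4 mm.

2295.4 mm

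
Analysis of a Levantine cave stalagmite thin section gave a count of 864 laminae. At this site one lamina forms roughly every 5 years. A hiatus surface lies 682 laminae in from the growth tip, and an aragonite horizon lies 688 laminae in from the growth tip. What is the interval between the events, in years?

Separation: 688 − 682 = 6 laminae.
Multiplying by 5 years per lamina: 6 × 5 = 30 years.

30 years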